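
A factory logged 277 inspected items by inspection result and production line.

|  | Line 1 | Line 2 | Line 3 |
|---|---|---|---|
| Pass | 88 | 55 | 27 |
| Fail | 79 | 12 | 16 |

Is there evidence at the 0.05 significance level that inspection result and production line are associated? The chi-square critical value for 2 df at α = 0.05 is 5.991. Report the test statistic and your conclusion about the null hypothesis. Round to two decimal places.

Row totals: 170, 107. Column totals: 167, 67, 43. Grand total N = 277.
Expected counts (row total × column total / N):
  Pass, Line 1: 170×167/277 = 102.491
  Pass, Line 2: 170×67/277 = 41.119
  Pass, Line 3: 170×43/277 = 26.390
  Fail, Line 1: 107×167/277 = 64.509
  Fail, Line 2: 107×67/277 = 25.881
  Fail, Line 3: 107×43/277 = 16.610
Contributions (O − E)²/E:
  (88 − 102.491)²/102.491 = 2.0489
  (55 − 41.119)²/41.119 = 4.6860
  (27 − 26.390)²/26.390 = 0.0141
  (79 − 64.509)²/64.509 = 3.2552
  (12 − 25.881)²/25.881 = 7.4449
  (16 − 16.610)²/16.610 = 0.0224
χ² = 2.0489 + 4.6860 + 0.0141 + 3.2552 + 7.4449 + 0.0224 = 17.47
df = (2−1)(3−1) = 2. Since 17.47 > 5.991, reject the null hypothesis of independence at α = 0.05.

17.47; reject H₀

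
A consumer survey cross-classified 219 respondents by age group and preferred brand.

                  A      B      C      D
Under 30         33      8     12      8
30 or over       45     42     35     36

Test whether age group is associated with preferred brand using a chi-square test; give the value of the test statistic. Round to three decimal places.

Row totals: 61, 158. Column totals: 78, 50, 47, 44. Grand total N = 219.
Expected counts (row total × column total / N):
  Under 30, A: 61×78/219 = 21.7260
  Under 30, B: 61×50/219 = 13.9269
  Under 30, C: 61×47/219 = 13.0913
  Under 30, D: 61×44/219 = 12.2557
  30 or over, A: 158×78/219 = 56.2740
  30 or over, B: 158×50/219 = 36.0731
  30 or over, C: 158×47/219 = 33.9087
  30 or over, D: 158×44/219 = 31.7443
Contributions (O − E)²/E:
  (33 − 21.7260)²/21.7260 = 5.8503
  (8 − 13.9269)²/13.9269 = 2.5223
  (12 − 13.0913)²/13.0913 = 0.0910
  (8 − 12.2557)²/12.2557 = 1.4778
  (45 − 56.2740)²/56.2740 = 2.2586
  (42 − 36.0731)²/36.0731 = 0.9738
  (35 − 33.9087)²/33.9087 = 0.0351
  (36 − 31.7443)²/31.7443 = 0.5705
χ² = 5.8503 + 2.5223 + 0.0910 + 1.4778 + 2.2586 + 0.9738 + 0.0351 + 0.5705 = 13.779

13.779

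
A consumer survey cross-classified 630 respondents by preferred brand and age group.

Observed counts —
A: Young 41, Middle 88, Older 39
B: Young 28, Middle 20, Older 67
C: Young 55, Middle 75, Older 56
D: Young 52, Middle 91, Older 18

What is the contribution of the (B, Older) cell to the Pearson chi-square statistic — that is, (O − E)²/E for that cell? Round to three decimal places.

35.479

Row total (B) = 115; column total (Older) = 180; N = 630.
Expected count E = 115 × 180 / 630 = 32.85714.
Contribution = (O − E)²/E = (67 − 32.85714)² / 32.85714 = 35.479.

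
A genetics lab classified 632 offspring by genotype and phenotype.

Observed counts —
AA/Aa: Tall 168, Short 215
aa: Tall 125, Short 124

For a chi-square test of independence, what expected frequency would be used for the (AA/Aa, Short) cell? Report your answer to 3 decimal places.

205.438

Row total (AA/Aa) = 383; column total (Short) = 339; grand total N = 632.
Expected count = (row total × column total) / N = 383 × 339 / 632 = 205.438.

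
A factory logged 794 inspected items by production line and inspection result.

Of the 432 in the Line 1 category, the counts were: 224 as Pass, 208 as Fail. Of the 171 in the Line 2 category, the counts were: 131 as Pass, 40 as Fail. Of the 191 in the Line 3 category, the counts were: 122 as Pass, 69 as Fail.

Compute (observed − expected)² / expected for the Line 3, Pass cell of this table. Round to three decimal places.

0.459

Row total (Line 3) = 191; column total (Pass) = 477; N = 794.
Expected count E = 191 × 477 / 794 = 114.7443.
Contribution = (O − E)²/E = (122 − 114.7443)² / 114.7443 = 0.459.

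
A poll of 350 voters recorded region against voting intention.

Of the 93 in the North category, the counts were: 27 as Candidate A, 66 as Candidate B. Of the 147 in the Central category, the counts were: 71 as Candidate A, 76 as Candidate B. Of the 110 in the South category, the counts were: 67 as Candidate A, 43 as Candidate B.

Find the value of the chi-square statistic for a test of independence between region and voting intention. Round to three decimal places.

Row totals: 93, 147, 110. Column totals: 165, 185. Grand total N = 350.
Expected counts (row total × column total / N):
  North, Candidate A: 93×165/350 = 43.8429
  North, Candidate B: 93×185/350 = 49.1571
  Central, Candidate A: 147×165/350 = 69.3000
  Central, Candidate B: 147×185/350 = 77.7000
  South, Candidate A: 110×165/350 = 51.8571
  South, Candidate B: 110×185/350 = 58.1429
Contributions (O − E)²/E:
  (27 − 43.8429)²/43.8429 = 6.4704
  (66 − 49.1571)²/49.1571 = 5.7710
  (71 − 69.3000)²/69.3000 = 0.0417
  (76 − 77.7000)²/77.7000 = 0.0372
  (67 − 51.8571)²/51.8571 = 4.4219
  (43 − 58.1429)²/58.1429 = 3.9439
χ² = 6.4704 + 5.7710 + 0.0417 + 0.0372 + 4.4219 + 3.9439 = 20.686

20.686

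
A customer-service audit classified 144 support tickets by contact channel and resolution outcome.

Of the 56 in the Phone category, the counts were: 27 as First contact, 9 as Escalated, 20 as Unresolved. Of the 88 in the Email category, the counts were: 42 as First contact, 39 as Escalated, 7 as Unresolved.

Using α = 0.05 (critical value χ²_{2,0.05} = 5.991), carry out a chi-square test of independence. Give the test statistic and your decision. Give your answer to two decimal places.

22.26; reject H₀

Row totals: 56, 88. Column totals: 69, 48, 27. Grand total N = 144.
Expected counts (row total × column total / N):
  Phone, First contact: 56×69/144 = 26.833
  Phone, Escalated: 56×48/144 = 18.667
  Phone, Unresolved: 56×27/144 = 10.500
  Email, First contact: 88×69/144 = 42.167
  Email, Escalated: 88×48/144 = 29.333
  Email, Unresolved: 88×27/144 = 16.500
Contributions (O − E)²/E:
  (27 − 26.833)²/26.833 = 0.0010
  (9 − 18.667)²/18.667 = 5.0062
  (20 − 10.500)²/10.500 = 8.5952
  (42 − 42.167)²/42.167 = 0.0007
  (39 − 29.333)²/29.333 = 3.1859
  (7 − 16.500)²/16.500 = 5.4697
χ² = 0.0010 + 5.0062 + 8.5952 + 0.0007 + 3.1859 + 5.4697 = 22.26
df = (2−1)(3−1) = 2. Since 22.26 > 5.991, reject the null hypothesis of independence at α = 0.05.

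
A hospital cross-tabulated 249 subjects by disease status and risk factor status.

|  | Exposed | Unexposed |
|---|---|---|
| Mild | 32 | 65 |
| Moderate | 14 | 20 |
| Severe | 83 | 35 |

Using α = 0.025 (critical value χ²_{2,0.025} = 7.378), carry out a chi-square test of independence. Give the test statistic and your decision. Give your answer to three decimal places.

Row totals: 97, 34, 118. Column totals: 129, 120. Grand total N = 249.
Expected counts (row total × column total / N):
  Mild, Exposed: 97×129/249 = 50.2530
  Mild, Unexposed: 97×120/249 = 46.7470
  Moderate, Exposed: 34×129/249 = 17.6145
  Moderate, Unexposed: 34×120/249 = 16.3855
  Severe, Exposed: 118×129/249 = 61.1325
  Severe, Unexposed: 118×120/249 = 56.8675
Contributions (O − E)²/E:
  (32 − 50.2530)²/50.2530 = 6.6299
  (65 − 46.7470)²/46.7470 = 7.1271
  (14 − 17.6145)²/17.6145 = 0.7417
  (20 − 16.3855)²/16.3855 = 0.7973
  (83 − 61.1325)²/61.1325 = 7.8221
  (35 − 56.8675)²/56.8675 = 8.4088
χ² = 6.6299 + 7.1271 + 0.7417 + 0.7973 + 7.8221 + 8.4088 = 31.527
df = (3−1)(2−1) = 2. Since 31.527 > 7.378, reject the null hypothesis of independence at α = 0.025.

31.527; reject H₀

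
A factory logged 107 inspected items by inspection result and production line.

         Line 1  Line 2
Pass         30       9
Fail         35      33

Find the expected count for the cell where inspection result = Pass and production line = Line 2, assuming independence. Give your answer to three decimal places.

Row total (Pass) = 39; column total (Line 2) = 42; grand total N = 107.
Expected count = (row total × column total) / N = 39 × 42 / 107 = 15.308.

15.308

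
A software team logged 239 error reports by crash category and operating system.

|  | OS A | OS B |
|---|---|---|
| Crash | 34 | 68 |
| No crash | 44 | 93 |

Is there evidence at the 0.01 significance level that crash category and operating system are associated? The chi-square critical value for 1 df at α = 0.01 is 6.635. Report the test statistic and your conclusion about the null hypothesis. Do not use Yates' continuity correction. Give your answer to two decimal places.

0.04; fail to reject H₀

Row totals: 102, 137. Column totals: 78, 161. Grand total N = 239.
Expected counts (row total × column total / N):
  Crash, OS A: 102×78/239 = 33.289
  Crash, OS B: 102×161/239 = 68.711
  No crash, OS A: 137×78/239 = 44.711
  No crash, OS B: 137×161/239 = 92.289
Contributions (O − E)²/E:
  (34 − 33.289)²/33.289 = 0.0152
  (68 − 68.711)²/68.711 = 0.0074
  (44 − 44.711)²/44.711 = 0.0113
  (93 − 92.289)²/92.289 = 0.0055
χ² = 0.0152 + 0.0074 + 0.0113 + 0.0055 = 0.04
df = (2−1)(2−1) = 1. Since 0.04 < 6.635, fail to reject the null hypothesis of independence at α = 0.01.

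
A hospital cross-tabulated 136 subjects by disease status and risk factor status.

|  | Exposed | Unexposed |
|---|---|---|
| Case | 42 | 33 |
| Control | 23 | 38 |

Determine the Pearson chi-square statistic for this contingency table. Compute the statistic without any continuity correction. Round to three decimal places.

4.513

Row totals: 75, 61. Column totals: 65, 71. Grand total N = 136.
Expected counts (row total × column total / N):
  Case, Exposed: 75×65/136 = 35.8456
  Case, Unexposed: 75×71/136 = 39.1544
  Control, Exposed: 61×65/136 = 29.1544
  Control, Unexposed: 61×71/136 = 31.8456
Contributions (O − E)²/E:
  (42 − 35.8456)²/35.8456 = 1.0567
  (33 − 39.1544)²/39.1544 = 0.9674
  (23 − 29.1544)²/29.1544 = 1.2992
  (38 − 31.8456)²/31.8456 = 1.1894
χ² = 1.0567 + 0.9674 + 1.2992 + 1.1894 = 4.513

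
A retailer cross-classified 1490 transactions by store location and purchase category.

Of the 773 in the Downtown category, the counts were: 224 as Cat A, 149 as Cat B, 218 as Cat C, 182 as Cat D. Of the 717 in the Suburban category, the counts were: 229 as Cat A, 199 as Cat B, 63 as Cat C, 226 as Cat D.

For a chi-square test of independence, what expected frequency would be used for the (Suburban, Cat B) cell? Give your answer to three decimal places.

Row total (Suburban) = 717; column total (Cat B) = 348; grand total N = 1490.
Expected count = (row total × column total) / N = 717 × 348 / 1490 = 167.460.

167.460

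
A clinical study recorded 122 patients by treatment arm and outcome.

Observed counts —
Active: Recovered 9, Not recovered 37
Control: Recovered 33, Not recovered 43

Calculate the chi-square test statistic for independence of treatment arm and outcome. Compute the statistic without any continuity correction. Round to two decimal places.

Row totals: 46, 76. Column totals: 42, 80. Grand total N = 122.
Expected counts (row total × column total / N):
  Active, Recovered: 46×42/122 = 15.836
  Active, Not recovered: 46×80/122 = 30.164
  Control, Recovered: 76×42/122 = 26.164
  Control, Not recovered: 76×80/122 = 49.836
Contributions (O − E)²/E:
  (9 − 15.836)²/15.836 = 2.9509
  (37 − 30.164)²/30.164 = 1.5492
  (33 − 26.164)²/26.164 = 1.7861
  (43 − 49.836)²/49.836 = 0.9377
χ² = 2.9509 + 1.5492 + 1.7861 + 0.9377 = 7.22

7.22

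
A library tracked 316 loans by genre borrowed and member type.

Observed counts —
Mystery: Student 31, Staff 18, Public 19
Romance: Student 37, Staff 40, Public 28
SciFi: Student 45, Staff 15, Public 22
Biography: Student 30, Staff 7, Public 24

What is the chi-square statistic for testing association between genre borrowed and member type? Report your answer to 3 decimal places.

19.787

Row totals: 68, 105, 82, 61. Column totals: 143, 80, 93. Grand total N = 316.
Expected counts (row total × column total / N):
  Mystery, Student: 68×143/316 = 30.7722
  Mystery, Staff: 68×80/316 = 17.2152
  Mystery, Public: 68×93/316 = 20.0127
  Romance, Student: 105×143/316 = 47.5158
  Romance, Staff: 105×80/316 = 26.5823
  Romance, Public: 105×93/316 = 30.9019
  SciFi, Student: 82×143/316 = 37.1076
  SciFi, Staff: 82×80/316 = 20.7595
  SciFi, Public: 82×93/316 = 24.1329
  Biography, Student: 61×143/316 = 27.6044
  Biography, Staff: 61×80/316 = 15.4430
  Biography, Public: 61×93/316 = 17.9525
Contributions (O − E)²/E:
  (31 − 30.7722)²/30.7722 = 0.0017
  (18 − 17.2152)²/17.2152 = 0.0358
  (19 − 20.0127)²/20.0127 = 0.0512
  (37 − 47.5158)²/47.5158 = 2.3273
  (40 − 26.5823)²/26.5823 = 6.7727
  (28 − 30.9019)²/30.9019 = 0.2725
  (45 − 37.1076)²/37.1076 = 1.6786
  (15 − 20.7595)²/20.7595 = 1.5979
  (22 − 24.1329)²/24.1329 = 0.1885
  (30 − 27.6044)²/27.6044 = 0.2079
  (7 − 15.4430)²/15.4430 = 4.6160
  (24 − 17.9525)²/17.9525 = 2.0372
χ² = 0.0017 + 0.0358 + 0.0512 + 2.3273 + 6.7727 + 0.2725 + 1.6786 + 1.5979 + 0.1885 + 0.2079 + 4.6160 + 2.0372 = 19.787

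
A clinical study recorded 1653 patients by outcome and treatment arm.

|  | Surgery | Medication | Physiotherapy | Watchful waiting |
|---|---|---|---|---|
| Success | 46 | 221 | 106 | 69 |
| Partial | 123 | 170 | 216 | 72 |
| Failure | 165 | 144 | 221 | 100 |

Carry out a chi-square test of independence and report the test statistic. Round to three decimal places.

112.034

Row totals: 442, 581, 630. Column totals: 334, 535, 543, 241. Grand total N = 1653.
Expected counts (row total × column total / N):
  Success, Surgery: 442×334/1653 = 89.3091
  Success, Medication: 442×535/1653 = 143.0551
  Success, Physiotherapy: 442×543/1653 = 145.1942
  Success, Watchful waiting: 442×241/1653 = 64.4416
  Partial, Surgery: 581×334/1653 = 117.3950
  Partial, Medication: 581×535/1653 = 188.0430
  Partial, Physiotherapy: 581×543/1653 = 190.8548
  Partial, Watchful waiting: 581×241/1653 = 84.7072
  Failure, Surgery: 630×334/1653 = 127.2958
  Failure, Medication: 630×535/1653 = 203.9020
  Failure, Physiotherapy: 630×543/1653 = 206.9510
  Failure, Watchful waiting: 630×241/1653 = 91.8512
Contributions (O − E)²/E:
  (46 − 89.3091)²/89.3091 = 21.0021
  (221 − 143.0551)²/143.0551 = 42.4690
  (106 − 145.1942)²/145.1942 = 10.5802
  (69 − 64.4416)²/64.4416 = 0.3224
  (123 − 117.3950)²/117.3950 = 0.2676
  (170 − 188.0430)²/188.0430 = 1.7313
  (216 − 190.8548)²/190.8548 = 3.3129
  (72 − 84.7072)²/84.7072 = 1.9062
  (165 − 127.2958)²/127.2958 = 11.1677
  (144 − 203.9020)²/203.9020 = 17.5979
  (221 − 206.9510)²/206.9510 = 0.9537
  (100 − 91.8512)²/91.8512 = 0.7229
χ² = 21.0021 + 42.4690 + 10.5802 + 0.3224 + 0.2676 + 1.7313 + 3.3129 + 1.9062 + 11.1677 + 17.5979 + 0.9537 + 0.7229 = 112.034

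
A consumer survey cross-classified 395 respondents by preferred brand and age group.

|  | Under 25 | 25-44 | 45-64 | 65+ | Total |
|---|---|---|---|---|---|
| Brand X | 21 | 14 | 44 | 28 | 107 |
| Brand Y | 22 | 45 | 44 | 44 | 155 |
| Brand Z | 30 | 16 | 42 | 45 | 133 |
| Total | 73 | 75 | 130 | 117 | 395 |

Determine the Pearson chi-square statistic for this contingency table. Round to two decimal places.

20.94

Grand total N = 395.
Expected counts (row total × column total / N):
  Brand X, Under 25: 107×73/395 = 19.775
  Brand X, 25-44: 107×75/395 = 20.316
  Brand X, 45-64: 107×130/395 = 35.215
  Brand X, 65+: 107×117/395 = 31.694
  Brand Y, Under 25: 155×73/395 = 28.646
  Brand Y, 25-44: 155×75/395 = 29.430
  Brand Y, 45-64: 155×130/395 = 51.013
  Brand Y, 65+: 155×117/395 = 45.911
  Brand Z, Under 25: 133×73/395 = 24.580
  Brand Z, 25-44: 133×75/395 = 25.253
  Brand Z, 45-64: 133×130/395 = 43.772
  Brand Z, 65+: 133×117/395 = 39.395
Contributions (O − E)²/E:
  (21 − 19.775)²/19.775 = 0.0759
  (14 − 20.316)²/20.316 = 1.9636
  (44 − 35.215)²/35.215 = 2.1916
  (28 − 31.694)²/31.694 = 0.4305
  (22 − 28.646)²/28.646 = 1.5419
  (45 − 29.430)²/29.430 = 8.2373
  (44 − 51.013)²/51.013 = 0.9641
  (44 − 45.911)²/45.911 = 0.0795
  (30 − 24.580)²/24.580 = 1.1951
  (16 − 25.253)²/25.253 = 3.3904
  (42 − 43.772)²/43.772 = 0.0717
  (45 − 39.395)²/39.395 = 0.7975
χ² = 0.0759 + 1.9636 + 2.1916 + 0.4305 + 1.5419 + 8.2373 + 0.9641 + 0.0795 + 1.1951 + 3.3904 + 0.0717 + 0.7975 = 20.94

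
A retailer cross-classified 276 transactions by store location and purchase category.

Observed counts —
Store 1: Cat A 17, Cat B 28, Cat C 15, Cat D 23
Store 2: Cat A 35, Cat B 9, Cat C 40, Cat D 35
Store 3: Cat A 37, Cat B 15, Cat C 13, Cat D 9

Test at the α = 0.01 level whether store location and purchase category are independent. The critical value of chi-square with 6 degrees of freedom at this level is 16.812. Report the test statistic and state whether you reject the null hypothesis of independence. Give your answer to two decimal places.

41.99; reject H₀

Row totals: 83, 119, 74. Column totals: 89, 52, 68, 67. Grand total N = 276.
Expected counts (row total × column total / N):
  Store 1, Cat A: 83×89/276 = 26.764
  Store 1, Cat B: 83×52/276 = 15.638
  Store 1, Cat C: 83×68/276 = 20.449
  Store 1, Cat D: 83×67/276 = 20.149
  Store 2, Cat A: 119×89/276 = 38.373
  Store 2, Cat B: 119×52/276 = 22.420
  Store 2, Cat C: 119×68/276 = 29.319
  Store 2, Cat D: 119×67/276 = 28.888
  Store 3, Cat A: 74×89/276 = 23.862
  Store 3, Cat B: 74×52/276 = 13.942
  Store 3, Cat C: 74×68/276 = 18.232
  Store 3, Cat D: 74×67/276 = 17.964
Contributions (O − E)²/E:
  (17 − 26.764)²/26.764 = 3.5621
  (28 − 15.638)²/15.638 = 9.7723
  (15 − 20.449)²/20.449 = 1.4520
  (23 − 20.149)²/20.149 = 0.4034
  (35 − 38.373)²/38.373 = 0.2965
  (9 − 22.420)²/22.420 = 8.0328
  (40 − 29.319)²/29.319 = 3.8911
  (35 − 28.888)²/28.888 = 1.2932
  (37 − 23.862)²/23.862 = 7.2336
  (15 − 13.942)²/13.942 = 0.0803
  (13 − 18.232)²/18.232 = 1.5014
  (9 − 17.964)²/17.964 = 4.4730
χ² = 3.5621 + 9.7723 + 1.4520 + 0.4034 + 0.2965 + 8.0328 + 3.8911 + 1.2932 + 7.2336 + 0.0803 + 1.5014 + 4.4730 = 41.99
df = (3−1)(4−1) = 6. Since 41.99 > 16.812, reject the null hypothesis of independence at α = 0.01.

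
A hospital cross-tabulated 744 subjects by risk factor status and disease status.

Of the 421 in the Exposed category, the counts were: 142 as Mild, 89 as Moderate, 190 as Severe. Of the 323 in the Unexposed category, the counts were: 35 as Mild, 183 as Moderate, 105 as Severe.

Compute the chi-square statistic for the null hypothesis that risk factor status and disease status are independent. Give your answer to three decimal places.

110.672

Row totals: 421, 323. Column totals: 177, 272, 295. Grand total N = 744.
Expected counts (row total × column total / N):
  Exposed, Mild: 421×177/744 = 100.1573
  Exposed, Moderate: 421×272/744 = 153.9140
  Exposed, Severe: 421×295/744 = 166.9288
  Unexposed, Mild: 323×177/744 = 76.8427
  Unexposed, Moderate: 323×272/744 = 118.0860
  Unexposed, Severe: 323×295/744 = 128.0712
Contributions (O − E)²/E:
  (142 − 100.1573)²/100.1573 = 17.4806
  (89 − 153.9140)²/153.9140 = 27.3778
  (190 − 166.9288)²/166.9288 = 3.1887
  (35 − 76.8427)²/76.8427 = 22.7844
  (183 − 118.0860)²/118.0860 = 35.6844
  (105 − 128.0712)²/128.0712 = 4.1561
χ² = 17.4806 + 27.3778 + 3.1887 + 22.7844 + 35.6844 + 4.1561 = 110.672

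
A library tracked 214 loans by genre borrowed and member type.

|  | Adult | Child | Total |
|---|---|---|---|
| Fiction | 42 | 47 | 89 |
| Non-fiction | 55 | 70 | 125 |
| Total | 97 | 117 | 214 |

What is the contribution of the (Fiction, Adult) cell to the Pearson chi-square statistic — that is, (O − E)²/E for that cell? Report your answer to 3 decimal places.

Row total (Fiction) = 89; column total (Adult) = 97; N = 214.
Expected count E = 89 × 97 / 214 = 40.3411.
Contribution = (O − E)²/E = (42 − 40.3411)² / 40.3411 = 0.068.

0.068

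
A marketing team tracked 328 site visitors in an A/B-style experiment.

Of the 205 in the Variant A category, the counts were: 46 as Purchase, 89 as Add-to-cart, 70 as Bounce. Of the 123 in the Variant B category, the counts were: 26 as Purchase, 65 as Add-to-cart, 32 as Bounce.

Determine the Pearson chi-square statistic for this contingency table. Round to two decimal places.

3.15

Row totals: 205, 123. Column totals: 72, 154, 102. Grand total N = 328.
Expected counts (row total × column total / N):
  Variant A, Purchase: 205×72/328 = 45.000
  Variant A, Add-to-cart: 205×154/328 = 96.250
  Variant A, Bounce: 205×102/328 = 63.750
  Variant B, Purchase: 123×72/328 = 27.000
  Variant B, Add-to-cart: 123×154/328 = 57.750
  Variant B, Bounce: 123×102/328 = 38.250
Contributions (O − E)²/E:
  (46 − 45.000)²/45.000 = 0.0222
  (89 − 96.250)²/96.250 = 0.5461
  (70 − 63.750)²/63.750 = 0.6127
  (26 − 27.000)²/27.000 = 0.0370
  (65 − 57.750)²/57.750 = 0.9102
  (32 − 38.250)²/38.250 = 1.0212
χ² = 0.0222 + 0.5461 + 0.6127 + 0.0370 + 0.9102 + 1.0212 = 3.15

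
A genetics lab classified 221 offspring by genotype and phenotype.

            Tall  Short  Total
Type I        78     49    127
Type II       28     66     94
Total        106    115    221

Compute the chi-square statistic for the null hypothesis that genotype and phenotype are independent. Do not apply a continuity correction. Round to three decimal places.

21.653

Grand total N = 221.
Expected counts (row total × column total / N):
  Type I, Tall: 127×106/221 = 60.91403
  Type I, Short: 127×115/221 = 66.08597
  Type II, Tall: 94×106/221 = 45.08597
  Type II, Short: 94×115/221 = 48.91403
Contributions (O − E)²/E:
  (78 − 60.91403)²/60.91403 = 4.7925
  (49 − 66.08597)²/66.08597 = 4.4174
  (28 − 45.08597)²/45.08597 = 6.4750
  (66 − 48.91403)²/48.91403 = 5.9682
χ² = 4.7925 + 4.4174 + 6.4750 + 5.9682 = 21.653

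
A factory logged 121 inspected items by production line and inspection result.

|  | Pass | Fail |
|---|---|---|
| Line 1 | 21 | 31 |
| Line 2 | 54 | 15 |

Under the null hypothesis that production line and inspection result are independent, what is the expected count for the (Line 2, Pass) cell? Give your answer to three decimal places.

42.769

Row total (Line 2) = 69; column total (Pass) = 75; grand total N = 121.
Expected count = (row total × column total) / N = 69 × 75 / 121 = 42.769.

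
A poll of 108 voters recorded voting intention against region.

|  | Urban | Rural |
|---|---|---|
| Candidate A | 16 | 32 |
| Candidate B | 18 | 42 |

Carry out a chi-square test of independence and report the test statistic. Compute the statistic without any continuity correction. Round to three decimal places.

Row totals: 48, 60. Column totals: 34, 74. Grand total N = 108.
Expected counts (row total × column total / N):
  Candidate A, Urban: 48×34/108 = 15.1111
  Candidate A, Rural: 48×74/108 = 32.8889
  Candidate B, Urban: 60×34/108 = 18.8889
  Candidate B, Rural: 60×74/108 = 41.1111
Contributions (O − E)²/E:
  (16 − 15.1111)²/15.1111 = 0.0523
  (32 − 32.8889)²/32.8889 = 0.0240
  (18 − 18.8889)²/18.8889 = 0.0418
  (42 − 41.1111)²/41.1111 = 0.0192
χ² = 0.0523 + 0.0240 + 0.0418 + 0.0192 = 0.137

0.137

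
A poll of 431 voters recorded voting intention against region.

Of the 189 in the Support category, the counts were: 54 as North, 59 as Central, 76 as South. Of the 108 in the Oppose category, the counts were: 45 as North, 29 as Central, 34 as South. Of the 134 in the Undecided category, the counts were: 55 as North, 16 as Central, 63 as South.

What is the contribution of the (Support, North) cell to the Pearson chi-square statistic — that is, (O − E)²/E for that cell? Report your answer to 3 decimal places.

2.711

Row total (Support) = 189; column total (North) = 154; N = 431.
Expected count E = 189 × 154 / 431 = 67.5313.
Contribution = (O − E)²/E = (54 − 67.5313)² / 67.5313 = 2.711.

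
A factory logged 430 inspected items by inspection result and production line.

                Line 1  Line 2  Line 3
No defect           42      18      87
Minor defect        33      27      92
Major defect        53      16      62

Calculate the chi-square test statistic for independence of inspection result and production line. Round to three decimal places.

13.115

Row totals: 147, 152, 131. Column totals: 128, 61, 241. Grand total N = 430.
Expected counts (row total × column total / N):
  No defect, Line 1: 147×128/430 = 43.7581
  No defect, Line 2: 147×61/430 = 20.8535
  No defect, Line 3: 147×241/430 = 82.3884
  Minor defect, Line 1: 152×128/430 = 45.2465
  Minor defect, Line 2: 152×61/430 = 21.5628
  Minor defect, Line 3: 152×241/430 = 85.1907
  Major defect, Line 1: 131×128/430 = 38.9953
  Major defect, Line 2: 131×61/430 = 18.5837
  Major defect, Line 3: 131×241/430 = 73.4209
Contributions (O − E)²/E:
  (42 − 43.7581)²/43.7581 = 0.0706
  (18 − 20.8535)²/20.8535 = 0.3905
  (87 − 82.3884)²/82.3884 = 0.2581
  (33 − 45.2465)²/45.2465 = 3.3147
  (27 − 21.5628)²/21.5628 = 1.3710
  (92 − 85.1907)²/85.1907 = 0.5443
  (53 − 38.9953)²/38.9953 = 5.0296
  (16 − 18.5837)²/18.5837 = 0.3592
  (62 − 73.4209)²/73.4209 = 1.7766
χ² = 0.0706 + 0.3905 + 0.2581 + 3.3147 + 1.3710 + 0.5443 + 5.0296 + 0.3592 + 1.7766 = 13.115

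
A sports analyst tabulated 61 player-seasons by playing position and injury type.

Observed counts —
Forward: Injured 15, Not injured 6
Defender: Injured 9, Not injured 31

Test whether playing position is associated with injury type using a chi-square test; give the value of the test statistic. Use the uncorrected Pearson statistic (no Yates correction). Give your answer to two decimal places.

13.81

Row totals: 21, 40. Column totals: 24, 37. Grand total N = 61.
Expected counts (row total × column total / N):
  Forward, Injured: 21×24/61 = 8.2623
  Forward, Not injured: 21×37/61 = 12.7377
  Defender, Injured: 40×24/61 = 15.7377
  Defender, Not injured: 40×37/61 = 24.2623
Contributions (O − E)²/E:
  (15 − 8.2623)²/8.2623 = 5.4944
  (6 − 12.7377)²/12.7377 = 3.5640
  (9 − 15.7377)²/15.7377 = 2.8846
  (31 − 24.2623)²/24.2623 = 1.8711
χ² = 5.4944 + 3.5640 + 2.8846 + 1.8711 = 13.81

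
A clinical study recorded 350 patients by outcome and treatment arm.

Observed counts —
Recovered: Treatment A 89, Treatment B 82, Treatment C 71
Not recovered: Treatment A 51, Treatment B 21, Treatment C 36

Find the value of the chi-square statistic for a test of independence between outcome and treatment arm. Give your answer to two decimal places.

Row totals: 242, 108. Column totals: 140, 103, 107. Grand total N = 350.
Expected counts (row total × column total / N):
  Recovered, Treatment A: 242×140/350 = 96.800
  Recovered, Treatment B: 242×103/350 = 71.217
  Recovered, Treatment C: 242×107/350 = 73.983
  Not recovered, Treatment A: 108×140/350 = 43.200
  Not recovered, Treatment B: 108×103/350 = 31.783
  Not recovered, Treatment C: 108×107/350 = 33.017
Contributions (O − E)²/E:
  (89 − 96.800)²/96.800 = 0.6285
  (82 − 71.217)²/71.217 = 1.6327
  (71 − 73.983)²/73.983 = 0.1203
  (51 − 43.200)²/43.200 = 1.4083
  (21 − 31.783)²/31.783 = 3.6583
  (36 − 33.017)²/33.017 = 0.2695
χ² = 0.6285 + 1.6327 + 0.1203 + 1.4083 + 3.6583 + 0.2695 = 7.72

7.72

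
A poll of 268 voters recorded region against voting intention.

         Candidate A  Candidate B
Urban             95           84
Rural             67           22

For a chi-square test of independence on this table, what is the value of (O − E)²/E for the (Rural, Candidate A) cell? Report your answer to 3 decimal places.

Row total (Rural) = 89; column total (Candidate A) = 162; N = 268.
Expected count E = 89 × 162 / 268 = 53.7985.
Contribution = (O − E)²/E = (67 − 53.7985)² / 53.7985 = 3.239.

3.239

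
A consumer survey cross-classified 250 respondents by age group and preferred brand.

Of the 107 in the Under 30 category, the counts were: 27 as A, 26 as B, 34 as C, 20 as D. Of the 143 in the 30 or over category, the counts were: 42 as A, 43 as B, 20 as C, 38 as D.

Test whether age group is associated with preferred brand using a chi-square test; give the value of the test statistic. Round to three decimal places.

11.724

Row totals: 107, 143. Column totals: 69, 69, 54, 58. Grand total N = 250.
Expected counts (row total × column total / N):
  Under 30, A: 107×69/250 = 29.5320
  Under 30, B: 107×69/250 = 29.5320
  Under 30, C: 107×54/250 = 23.1120
  Under 30, D: 107×58/250 = 24.8240
  30 or over, A: 143×69/250 = 39.4680
  30 or over, B: 143×69/250 = 39.4680
  30 or over, C: 143×54/250 = 30.8880
  30 or over, D: 143×58/250 = 33.1760
Contributions (O − E)²/E:
  (27 − 29.5320)²/29.5320 = 0.2171
  (26 − 29.5320)²/29.5320 = 0.4224
  (34 − 23.1120)²/23.1120 = 5.1293
  (20 − 24.8240)²/24.8240 = 0.9374
  (42 − 39.4680)²/39.4680 = 0.1624
  (43 − 39.4680)²/39.4680 = 0.3161
  (20 − 30.8880)²/30.8880 = 3.8380
  (38 − 33.1760)²/33.1760 = 0.7014
χ² = 0.2171 + 0.4224 + 5.1293 + 0.9374 + 0.1624 + 0.3161 + 3.8380 + 0.7014 = 11.724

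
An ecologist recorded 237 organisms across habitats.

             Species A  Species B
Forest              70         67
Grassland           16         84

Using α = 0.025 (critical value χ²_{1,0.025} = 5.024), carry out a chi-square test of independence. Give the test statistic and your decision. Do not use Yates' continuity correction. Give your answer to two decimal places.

30.80; reject H₀

Row totals: 137, 100. Column totals: 86, 151. Grand total N = 237.
Expected counts (row total × column total / N):
  Forest, Species A: 137×86/237 = 49.713
  Forest, Species B: 137×151/237 = 87.287
  Grassland, Species A: 100×86/237 = 36.287
  Grassland, Species B: 100×151/237 = 63.713
Contributions (O − E)²/E:
  (70 − 49.713)²/49.713 = 8.2788
  (67 − 87.287)²/87.287 = 4.7150
  (16 − 36.287)²/36.287 = 11.3419
  (84 − 63.713)²/63.713 = 6.4596
χ² = 8.2788 + 4.7150 + 11.3419 + 6.4596 = 30.80
df = (2−1)(2−1) = 1. Since 30.80 > 5.024, reject the null hypothesis of independence at α = 0.025.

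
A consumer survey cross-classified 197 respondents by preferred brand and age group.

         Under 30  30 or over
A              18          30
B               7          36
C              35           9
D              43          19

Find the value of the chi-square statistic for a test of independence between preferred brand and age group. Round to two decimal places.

46.90

Row totals: 48, 43, 44, 62. Column totals: 103, 94. Grand total N = 197.
Expected counts (row total × column total / N):
  A, Under 30: 48×103/197 = 25.096
  A, 30 or over: 48×94/197 = 22.904
  B, Under 30: 43×103/197 = 22.482
  B, 30 or over: 43×94/197 = 20.518
  C, Under 30: 44×103/197 = 23.005
  C, 30 or over: 44×94/197 = 20.995
  D, Under 30: 62×103/197 = 32.416
  D, 30 or over: 62×94/197 = 29.584
Contributions (O − E)²/E:
  (18 − 25.096)²/25.096 = 2.0064
  (30 − 22.904)²/22.904 = 2.1984
  (7 − 22.482)²/22.482 = 10.6615
  (36 − 20.518)²/20.518 = 11.6821
  (35 − 23.005)²/23.005 = 6.2543
  (9 − 20.995)²/20.995 = 6.8531
  (43 − 32.416)²/32.416 = 3.4557
  (19 − 29.584)²/29.584 = 3.7865
χ² = 2.0064 + 2.1984 + 10.6615 + 11.6821 + 6.2543 + 6.8531 + 3.4557 + 3.7865 = 46.90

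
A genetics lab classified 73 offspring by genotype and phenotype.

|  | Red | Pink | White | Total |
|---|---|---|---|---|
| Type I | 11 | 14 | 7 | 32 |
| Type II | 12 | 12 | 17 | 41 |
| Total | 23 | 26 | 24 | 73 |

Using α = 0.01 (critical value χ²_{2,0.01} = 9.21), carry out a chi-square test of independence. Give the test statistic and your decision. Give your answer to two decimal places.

3.30; fail to reject H₀

Grand total N = 73.
Expected counts (row total × column total / N):
  Type I, Red: 32×23/73 = 10.0822
  Type I, Pink: 32×26/73 = 11.3973
  Type I, White: 32×24/73 = 10.5205
  Type II, Red: 41×23/73 = 12.9178
  Type II, Pink: 41×26/73 = 14.6027
  Type II, White: 41×24/73 = 13.4795
Contributions (O − E)²/E:
  (11 − 10.0822)²/10.0822 = 0.0835
  (14 − 11.3973)²/11.3973 = 0.5944
  (7 − 10.5205)²/10.5205 = 1.1781
  (12 − 12.9178)²/12.9178 = 0.0652
  (12 − 14.6027)²/14.6027 = 0.4639
  (17 − 13.4795)²/13.4795 = 0.9195
χ² = 0.0835 + 0.5944 + 1.1781 + 0.0652 + 0.4639 + 0.9195 = 3.30
df = (2−1)(3−1) = 2. Since 3.30 < 9.21, fail to reject the null hypothesis of independence at α = 0.01.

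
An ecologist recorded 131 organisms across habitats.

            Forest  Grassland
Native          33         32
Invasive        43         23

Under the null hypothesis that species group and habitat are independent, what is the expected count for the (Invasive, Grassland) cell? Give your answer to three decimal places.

27.710

Row total (Invasive) = 66; column total (Grassland) = 55; grand total N = 131.
Expected count = (row total × column total) / N = 66 × 55 / 131 = 27.710.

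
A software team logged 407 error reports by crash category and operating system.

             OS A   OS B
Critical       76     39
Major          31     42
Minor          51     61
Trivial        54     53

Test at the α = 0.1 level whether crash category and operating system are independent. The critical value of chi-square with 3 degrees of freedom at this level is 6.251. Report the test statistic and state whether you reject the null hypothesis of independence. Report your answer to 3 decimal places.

13.778; reject H₀

Row totals: 115, 73, 112, 107. Column totals: 212, 195. Grand total N = 407.
Expected counts (row total × column total / N):
  Critical, OS A: 115×212/407 = 59.90172
  Critical, OS B: 115×195/407 = 55.09828
  Major, OS A: 73×212/407 = 38.02457
  Major, OS B: 73×195/407 = 34.97543
  Minor, OS A: 112×212/407 = 58.33907
  Minor, OS B: 112×195/407 = 53.66093
  Trivial, OS A: 107×212/407 = 55.73464
  Trivial, OS B: 107×195/407 = 51.26536
Contributions (O − E)²/E:
  (76 − 59.90172)²/59.90172 = 4.3263
  (39 − 55.09828)²/55.09828 = 4.7035
  (31 − 38.02457)²/38.02457 = 1.2977
  (42 − 34.97543)²/34.97543 = 1.4108
  (51 − 58.33907)²/58.33907 = 0.9233
  (61 − 53.66093)²/53.66093 = 1.0037
  (54 − 55.73464)²/55.73464 = 0.0540
  (53 − 51.26536)²/51.26536 = 0.0587
χ² = 4.3263 + 4.7035 + 1.2977 + 1.4108 + 0.9233 + 1.0037 + 0.0540 + 0.0587 = 13.778
df = (4−1)(2−1) = 3. Since 13.778 > 6.251, reject the null hypothesis of independence at α = 0.1.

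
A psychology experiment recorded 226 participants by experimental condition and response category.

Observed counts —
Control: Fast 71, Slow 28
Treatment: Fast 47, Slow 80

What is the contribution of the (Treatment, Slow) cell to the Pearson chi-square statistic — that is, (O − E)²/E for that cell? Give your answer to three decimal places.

6.144

Row total (Treatment) = 127; column total (Slow) = 108; N = 226.
Expected count E = 127 × 108 / 226 = 60.6903.
Contribution = (O − E)²/E = (80 − 60.6903)² / 60.6903 = 6.144.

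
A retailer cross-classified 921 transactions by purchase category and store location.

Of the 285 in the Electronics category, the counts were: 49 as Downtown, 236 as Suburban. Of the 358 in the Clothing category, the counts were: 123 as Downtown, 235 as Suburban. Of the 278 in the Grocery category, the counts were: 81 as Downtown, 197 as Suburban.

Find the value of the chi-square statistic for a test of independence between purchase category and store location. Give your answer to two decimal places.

24.02

Row totals: 285, 358, 278. Column totals: 253, 668. Grand total N = 921.
Expected counts (row total × column total / N):
  Electronics, Downtown: 285×253/921 = 78.290
  Electronics, Suburban: 285×668/921 = 206.710
  Clothing, Downtown: 358×253/921 = 98.343
  Clothing, Suburban: 358×668/921 = 259.657
  Grocery, Downtown: 278×253/921 = 76.367
  Grocery, Suburban: 278×668/921 = 201.633
Contributions (O − E)²/E:
  (49 − 78.290)²/78.290 = 10.9580
  (236 − 206.710)²/206.710 = 4.1503
  (123 − 98.343)²/98.343 = 6.1821
  (235 − 259.657)²/259.657 = 2.3414
  (81 − 76.367)²/76.367 = 0.2811
  (197 − 201.633)²/201.633 = 0.1065
χ² = 10.9580 + 4.1503 + 6.1821 + 2.3414 + 0.2811 + 0.1065 = 24.02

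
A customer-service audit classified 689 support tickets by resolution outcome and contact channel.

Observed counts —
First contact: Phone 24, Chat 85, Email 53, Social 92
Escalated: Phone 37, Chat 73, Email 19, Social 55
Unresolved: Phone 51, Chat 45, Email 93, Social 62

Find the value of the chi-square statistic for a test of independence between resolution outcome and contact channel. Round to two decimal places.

69.50

Row totals: 254, 184, 251. Column totals: 112, 203, 165, 209. Grand total N = 689.
Expected counts (row total × column total / N):
  First contact, Phone: 254×112/689 = 41.289
  First contact, Chat: 254×203/689 = 74.836
  First contact, Email: 254×165/689 = 60.827
  First contact, Social: 254×209/689 = 77.048
  Escalated, Phone: 184×112/689 = 29.910
  Escalated, Chat: 184×203/689 = 54.212
  Escalated, Email: 184×165/689 = 44.064
  Escalated, Social: 184×209/689 = 55.814
  Unresolved, Phone: 251×112/689 = 40.801
  Unresolved, Chat: 251×203/689 = 73.952
  Unresolved, Email: 251×165/689 = 60.109
  Unresolved, Social: 251×209/689 = 76.138
Contributions (O − E)²/E:
  (24 − 41.289)²/41.289 = 7.2394
  (85 − 74.836)²/74.836 = 1.3804
  (53 − 60.827)²/60.827 = 1.0072
  (92 − 77.048)²/77.048 = 2.9016
  (37 − 29.910)²/29.910 = 1.6806
  (73 − 54.212)²/54.212 = 6.5113
  (19 − 44.064)²/44.064 = 14.2566
  (55 − 55.814)²/55.814 = 0.0119
  (51 − 40.801)²/40.801 = 2.5494
  (45 − 73.952)²/73.952 = 11.3346
  (93 − 60.109)²/60.109 = 17.9976
  (62 − 76.138)²/76.138 = 2.6253
χ² = 7.2394 + 1.3804 + 1.0072 + 2.9016 + 1.6806 + 6.5113 + 14.2566 + 0.0119 + 2.5494 + 11.3346 + 17.9976 + 2.6253 = 69.50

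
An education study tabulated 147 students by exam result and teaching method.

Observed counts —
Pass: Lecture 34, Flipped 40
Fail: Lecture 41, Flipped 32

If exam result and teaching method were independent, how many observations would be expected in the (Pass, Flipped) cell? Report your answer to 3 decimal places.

36.245

Row total (Pass) = 74; column total (Flipped) = 72; grand total N = 147.
Expected count = (row total × column total) / N = 74 × 72 / 147 = 36.245.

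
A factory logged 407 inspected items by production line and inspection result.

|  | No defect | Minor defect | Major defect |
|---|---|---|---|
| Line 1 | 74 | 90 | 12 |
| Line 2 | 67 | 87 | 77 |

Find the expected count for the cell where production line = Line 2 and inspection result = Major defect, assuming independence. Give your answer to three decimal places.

50.514

Row total (Line 2) = 231; column total (Major defect) = 89; grand total N = 407.
Expected count = (row total × column total) / N = 231 × 89 / 407 = 50.514.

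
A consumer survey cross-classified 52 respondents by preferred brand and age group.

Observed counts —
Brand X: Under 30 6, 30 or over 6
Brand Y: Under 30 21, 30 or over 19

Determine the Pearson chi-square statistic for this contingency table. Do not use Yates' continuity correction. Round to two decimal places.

0.02

Row totals: 12, 40. Column totals: 27, 25. Grand total N = 52.
Expected counts (row total × column total / N):
  Brand X, Under 30: 12×27/52 = 6.231
  Brand X, 30 or over: 12×25/52 = 5.769
  Brand Y, Under 30: 40×27/52 = 20.769
  Brand Y, 30 or over: 40×25/52 = 19.231
Contributions (O − E)²/E:
  (6 − 6.231)²/6.231 = 0.0086
  (6 − 5.769)²/5.769 = 0.0092
  (21 − 20.769)²/20.769 = 0.0026
  (19 − 19.231)²/19.231 = 0.0028
χ² = 0.0086 + 0.0092 + 0.0026 + 0.0028 = 0.02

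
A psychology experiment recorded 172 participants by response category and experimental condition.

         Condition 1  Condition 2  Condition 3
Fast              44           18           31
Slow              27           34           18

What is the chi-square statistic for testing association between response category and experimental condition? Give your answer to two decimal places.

11.38

Row totals: 93, 79. Column totals: 71, 52, 49. Grand total N = 172.
Expected counts (row total × column total / N):
  Fast, Condition 1: 93×71/172 = 38.390
  Fast, Condition 2: 93×52/172 = 28.116
  Fast, Condition 3: 93×49/172 = 26.494
  Slow, Condition 1: 79×71/172 = 32.610
  Slow, Condition 2: 79×52/172 = 23.884
  Slow, Condition 3: 79×49/172 = 22.506
Contributions (O − E)²/E:
  (44 − 38.390)²/38.390 = 0.8198
  (18 − 28.116)²/28.116 = 3.6397
  (31 − 26.494)²/26.494 = 0.7664
  (27 − 32.610)²/32.610 = 0.9651
  (34 − 23.884)²/23.884 = 4.2846
  (18 − 22.506)²/22.506 = 0.9022
χ² = 0.8198 + 3.6397 + 0.7664 + 0.9651 + 4.2846 + 0.9022 = 11.38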